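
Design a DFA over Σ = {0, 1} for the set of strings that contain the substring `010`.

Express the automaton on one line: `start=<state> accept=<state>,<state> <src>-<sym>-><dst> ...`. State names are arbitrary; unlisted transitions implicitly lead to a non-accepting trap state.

start=q0 accept=q3 q0-0->q1 q0-1->q0 q1-0->q1 q1-1->q2 q2-0->q3 q2-1->q0 q3-0->q3 q3-1->q3

Track how much of `010` has been matched so far: state q0 is no progress, q3 is the absorbing accept state reached once `010` has occurred. Intermediate states record partial matches; on a mismatch, fall back to the longest reusable overlap.
With 4 states:
        0   1  
>  q0   q1  q0 
   q1   q1  q2 
   q2   q3  q0 
 * q3   q3  q3 
(> = start, * = accepting)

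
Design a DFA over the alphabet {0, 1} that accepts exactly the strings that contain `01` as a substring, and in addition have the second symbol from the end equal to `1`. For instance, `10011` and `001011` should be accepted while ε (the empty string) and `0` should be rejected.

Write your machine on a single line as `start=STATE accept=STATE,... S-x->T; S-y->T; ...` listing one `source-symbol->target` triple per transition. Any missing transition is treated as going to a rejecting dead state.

Run two small machines in parallel and take their product. One (3 states) tracks whether and how much of `01` has been seen; the other (7 states) tracks the last 2 symbols read. Each combined state is a pair, one component from each; accept when both components accept. Equivalent product states are then merged.
A 5-state machine:
        0   1  
>  s0   s1  s0 
   s1   s1  s2 
   s2   s3  s4 
 * s3   s1  s2 
 * s4   s3  s4 
(> = start, * = accepting)

start=s0; accept=s3,s4; s0-0->s1; s0-1->s0; s1-0->s1; s1-1->s2; s2-0->s3; s2-1->s4; s3-0->s1; s3-1->s2; s4-0->s3; s4-1->s4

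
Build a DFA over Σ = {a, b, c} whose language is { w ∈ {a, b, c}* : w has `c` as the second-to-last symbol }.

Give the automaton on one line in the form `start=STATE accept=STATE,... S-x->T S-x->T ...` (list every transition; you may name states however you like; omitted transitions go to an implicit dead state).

start=s0 accept=s10,s11,s12 s0-a->s1 s0-b->s2 s0-c->s3 s1-a->s4 s1-b->s5 s1-c->s6 s2-a->s7 s2-b->s8 s2-c->s9 s3-a->s10 s3-b->s11 s3-c->s12 s4-a->s4 s4-b->s5 s4-c->s6 s5-a->s7 s5-b->s8 s5-c->s9 s6-a->s10 s6-b->s11 s6-c->s12 s7-a->s4 s7-b->s5 s7-c->s6 s8-a->s7 s8-b->s8 s8-c->s9 s9-a->s10 s9-b->s11 s9-c->s12 s10-a->s4 s10-b->s5 s10-c->s6 s11-a->s7 s11-b->s8 s11-c->s9 s12-a->s10 s12-b->s11 s12-c->s12

Because acceptance depends on a position counted from the end, the machine has to buffer the most recent 2 symbols. Make each state the string of the last up-to-2 symbols read; on input `x` shift the window left and append `x`. Accept when the buffered window has length 2 and begins with `c`.
13 states suffice.
          a    b    c  
>  s0     s1   s2   s3 
   s1     s4   s5   s6 
   s2     s7   s8   s9 
   s3    s10  s11  s12 
   s4     s4   s5   s6 
   s5     s7   s8   s9 
   s6    s10  s11  s12 
   s7     s4   s5   s6 
   s8     s7   s8   s9 
   s9    s10  s11  s12 
 * s10    s4   s5   s6 
 * s11    s7   s8   s9 
 * s12   s10  s11  s12 
(> = start, * = accepting)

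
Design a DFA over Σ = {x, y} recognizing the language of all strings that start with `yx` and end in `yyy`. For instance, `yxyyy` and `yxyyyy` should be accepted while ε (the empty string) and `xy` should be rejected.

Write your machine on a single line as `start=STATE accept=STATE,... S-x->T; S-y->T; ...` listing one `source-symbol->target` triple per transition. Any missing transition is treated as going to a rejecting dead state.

start=q0; accept=q9; q0-x->q1; q0-y->q2; q1-x->q1; q1-y->q3; q2-x->q4; q2-y->q5; q3-x->q1; q3-y->q5; q4-x->q4; q4-y->q6; q5-x->q1; q5-y->q7; q6-x->q4; q6-y->q8; q7-x->q1; q7-y->q7; q8-x->q4; q8-y->q9; q9-x->q4; q9-y->q9

Handle the two conditions separately and then intersect. The first has 4 states tracking whether the input so far still matches the prefix `yx`; the second has 4 states tracking how much of the suffix `yyy` has currently been matched. A product state is a pair (one from each), accepting exactly when both do.
With 10 states:
        x   y  
>  q0   q1  q2 
   q1   q1  q3 
   q2   q4  q5 
   q3   q1  q5 
   q4   q4  q6 
   q5   q1  q7 
   q6   q4  q8 
   q7   q1  q7 
   q8   q4  q9 
 * q9   q4  q9 
(> = start, * = accepting)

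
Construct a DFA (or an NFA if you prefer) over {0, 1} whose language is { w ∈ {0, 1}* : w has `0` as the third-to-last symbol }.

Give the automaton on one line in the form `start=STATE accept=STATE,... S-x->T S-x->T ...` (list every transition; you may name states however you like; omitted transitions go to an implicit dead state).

A DFA must remember the last 3 symbols (since which symbol is third-to-last isn't known until the input ends). Use one state per possible window of the last ≤3 symbols; accept from those whose window starts with `0`.
A 15-state machine:
          0    1  
>  S0     S1   S2 
   S1     S3   S4 
   S2     S5   S6 
   S3     S7   S8 
   S4     S9  S10 
   S5    S11  S12 
   S6    S13  S14 
 * S7     S7   S8 
 * S8     S9  S10 
 * S9    S11  S12 
 * S10   S13  S14 
   S11    S7   S8 
   S12    S9  S10 
   S13   S11  S12 
   S14   S13  S14 
(> = start, * = accepting)

start=S0 accept=S7,S8,S9,S10 S0-0->S1 S0-1->S2 S1-0->S3 S1-1->S4 S2-0->S5 S2-1->S6 S3-0->S7 S3-1->S8 S4-0->S9 S4-1->S10 S5-0->S11 S5-1->S12 S6-0->S13 S6-1->S14 S7-0->S7 S7-1->S8 S8-0->S9 S8-1->S10 S9-0->S11 S9-1->S12 S10-0->S13 S10-1->S14 S11-0->S7 S11-1->S8 S12-0->S9 S12-1->S10 S13-0->S11 S13-1->S12 S14-0->S13 S14-1->S14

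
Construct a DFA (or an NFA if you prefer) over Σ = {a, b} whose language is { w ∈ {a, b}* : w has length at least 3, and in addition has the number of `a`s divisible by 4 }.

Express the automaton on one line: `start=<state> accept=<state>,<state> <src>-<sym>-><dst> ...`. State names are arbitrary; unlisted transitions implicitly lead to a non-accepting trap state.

Build one automaton per condition and run them in lockstep. The first has 5 states tracking the input length, saturating at 4; the second has 4 states tracking the count of `a`s modulo 4. A product state is a pair (one from each), accepting exactly when both do. After merging equivalent states the machine shrinks.
With 7 states:
        a   b  
>  s0   s1  s2 
   s1   s3  s1 
   s2   s1  s4 
   s3   s5  s3 
   s4   s1  s6 
   s5   s6  s5 
 * s6   s1  s6 
(> = start, * = accepting)

start=s0 accept=s6 s0-a->s1 s0-b->s2 s1-a->s3 s1-b->s1 s2-a->s1 s2-b->s4 s3-a->s5 s3-b->s3 s4-a->s1 s4-b->s6 s5-a->s6 s5-b->s5 s6-a->s1 s6-b->s6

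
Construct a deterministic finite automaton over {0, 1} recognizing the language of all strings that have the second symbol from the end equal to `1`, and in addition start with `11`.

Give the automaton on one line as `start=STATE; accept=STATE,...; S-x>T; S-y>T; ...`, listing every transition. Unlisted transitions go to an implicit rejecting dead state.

start=A; accept=D,E; A-0>B; A-1>C; B-0>B; B-1>B; C-0>B; C-1>D; D-0>E; D-1>D; E-0>F; E-1>G; F-0>F; F-1>G; G-0>E; G-1>D

Handle the two conditions separately and then intersect. The first has 7 states tracking the last 2 symbols read; the second has 4 states tracking whether the input so far still matches the prefix `11`. A product state is a pair (one from each), accepting exactly when both do. Minimizing collapses redundant product states.
A 7-state machine:
       0  1 
>  A   B  C 
   B   B  B 
   C   B  D 
 * D   E  D 
 * E   F  G 
   F   F  G 
   G   E  D 
(> = start, * = accepting)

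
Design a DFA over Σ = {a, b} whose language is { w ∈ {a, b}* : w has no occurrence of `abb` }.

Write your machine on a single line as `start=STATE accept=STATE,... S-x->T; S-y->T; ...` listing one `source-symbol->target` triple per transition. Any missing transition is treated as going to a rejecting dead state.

This is the complement of 'contains `abb`'. Use the same substring-matching states — S0 through S3 holding how much of `abb` has just been matched — but flip the accepting set: everything except the trap S3 accepts.
A 4-state machine:
        a   b  
>* S0   S1  S0 
 * S1   S1  S2 
 * S2   S1  S3 
   S3   S3  S3 
(> = start, * = accepting)

start=S0; accept=S0,S1,S2; S0-a->S1; S0-b->S0; S1-a->S1; S1-b->S2; S2-a->S1; S2-b->S3; S3-a->S3; S3-b->S3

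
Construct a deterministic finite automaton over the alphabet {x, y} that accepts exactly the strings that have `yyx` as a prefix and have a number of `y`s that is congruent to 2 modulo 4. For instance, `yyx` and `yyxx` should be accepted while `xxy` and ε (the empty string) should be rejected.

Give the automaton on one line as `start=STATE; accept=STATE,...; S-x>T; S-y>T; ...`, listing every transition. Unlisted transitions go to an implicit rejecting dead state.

Handle the two conditions separately and then intersect. The first has 5 states tracking whether the input so far still matches the prefix `yyx`; the second has 4 states tracking the count of `y`s modulo 4. A product state is a pair (one from each), accepting exactly when both do. After merging equivalent states the machine shrinks.
        x   y  
>  q0   q1  q2 
   q1   q1  q1 
   q2   q1  q3 
   q3   q4  q1 
 * q4   q4  q5 
   q5   q5  q6 
   q6   q6  q7 
   q7   q7  q4 
(> = start, * = accepting)

start=q0; accept=q4; q0-x>q1; q0-y>q2; q1-x>q1; q1-y>q1; q2-x>q1; q2-y>q3; q3-x>q4; q3-y>q1; q4-x>q4; q4-y>q5; q5-x>q5; q5-y>q6; q6-x>q6; q6-y>q7; q7-x>q7; q7-y>q4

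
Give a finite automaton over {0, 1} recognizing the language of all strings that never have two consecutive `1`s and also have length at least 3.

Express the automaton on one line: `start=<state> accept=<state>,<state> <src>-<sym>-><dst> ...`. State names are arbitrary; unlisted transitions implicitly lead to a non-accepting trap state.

start=A accept=G,H,J,K A-0->B A-1->C B-0->D B-1->E C-0->D C-1->F D-0->G D-1->H E-0->G E-1->I F-0->I F-1->I G-0->J G-1->K H-0->J H-1->L I-0->L I-1->L J-0->J J-1->K K-0->J K-1->L L-0->L L-1->L

Run two small machines in parallel and take their product. One (3 states) tracks partial matches of the forbidden pattern `11`; the other (5 states) tracks the input length, saturating at 4. Each combined state is a pair, one component from each; accept when both components accept.
With 12 states:
       0  1 
>  A   B  C 
   B   D  E 
   C   D  F 
   D   G  H 
   E   G  I 
   F   I  I 
 * G   J  K 
 * H   J  L 
   I   L  L 
 * J   J  K 
 * K   J  L 
   L   L  L 
(> = start, * = accepting)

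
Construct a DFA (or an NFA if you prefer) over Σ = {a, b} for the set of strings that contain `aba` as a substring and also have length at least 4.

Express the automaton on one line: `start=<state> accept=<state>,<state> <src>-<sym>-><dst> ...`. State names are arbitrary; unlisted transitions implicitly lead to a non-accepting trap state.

Handle the two conditions separately and then intersect. The first has 4 states tracking whether and how much of `aba` has been seen; the second has 6 states tracking the input length, saturating at 5. A product state is a pair (one from each), accepting exactly when both do.
An 18-state machine:
          a    b  
>  S0     S1   S2 
   S1     S3   S4 
   S2     S3   S5 
   S3     S6   S7 
   S4     S8   S9 
   S5     S6   S9 
   S6    S10  S11 
   S7    S12  S13 
   S8    S12  S12 
   S9    S10  S13 
   S10   S14  S15 
   S11   S16  S17 
 * S12   S16  S16 
   S13   S14  S17 
   S14   S14  S15 
   S15   S16  S17 
 * S16   S16  S16 
   S17   S14  S17 
(> = start, * = accepting)

start=S0 accept=S12,S16 S0-a->S1 S0-b->S2 S1-a->S3 S1-b->S4 S2-a->S3 S2-b->S5 S3-a->S6 S3-b->S7 S4-a->S8 S4-b->S9 S5-a->S6 S5-b->S9 S6-a->S10 S6-b->S11 S7-a->S12 S7-b->S13 S8-a->S12 S8-b->S12 S9-a->S10 S9-b->S13 S10-a->S14 S10-b->S15 S11-a->S16 S11-b->S17 S12-a->S16 S12-b->S16 S13-a->S14 S13-b->S17 S14-a->S14 S14-b->S15 S15-a->S16 S15-b->S17 S16-a->S16 S16-b->S16 S17-a->S14 S17-b->S17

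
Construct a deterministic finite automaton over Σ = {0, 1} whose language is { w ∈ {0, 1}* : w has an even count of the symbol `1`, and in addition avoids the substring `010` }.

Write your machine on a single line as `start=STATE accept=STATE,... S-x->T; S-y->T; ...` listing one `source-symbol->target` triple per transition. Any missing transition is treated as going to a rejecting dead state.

Run two small machines in parallel and take their product. One (2 states) tracks the count of `1`s modulo 2; the other (4 states) tracks partial matches of the forbidden pattern `010`. Each combined state is a pair, one component from each; accept when both components accept. Equivalent product states are then merged.
        0   1  
>* q0   q1  q2 
 * q1   q1  q3 
   q2   q4  q0 
   q3   q5  q0 
   q4   q4  q6 
   q5   q5  q5 
 * q6   q5  q2 
(> = start, * = accepting)

start=q0; accept=q0,q1,q6; q0-0->q1; q0-1->q2; q1-0->q1; q1-1->q3; q2-0->q4; q2-1->q0; q3-0->q5; q3-1->q0; q4-0->q4; q4-1->q6; q5-0->q5; q5-1->q5; q6-0->q5; q6-1->q2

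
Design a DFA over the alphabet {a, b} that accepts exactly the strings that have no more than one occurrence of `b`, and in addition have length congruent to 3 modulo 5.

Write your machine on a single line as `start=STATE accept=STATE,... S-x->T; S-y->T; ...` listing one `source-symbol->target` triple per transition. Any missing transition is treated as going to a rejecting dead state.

start=q0; accept=q6,q7; q0-a->q1; q0-b->q2; q1-a->q3; q1-b->q4; q2-a->q4; q2-b->q5; q3-a->q6; q3-b->q7; q4-a->q7; q4-b->q5; q5-a->q5; q5-b->q5; q6-a->q8; q6-b->q9; q7-a->q9; q7-b->q5; q8-a->q0; q8-b->q10; q9-a->q10; q9-b->q5; q10-a->q2; q10-b->q5

Handle the two conditions separately and then intersect. The first has 3 states tracking the count of `b`s, saturating at 2; the second has 5 states tracking the input length modulo 5. A product state is a pair (one from each), accepting exactly when both do. After merging equivalent states the machine shrinks.
11 states suffice.
          a    b  
>  q0     q1   q2 
   q1     q3   q4 
   q2     q4   q5 
   q3     q6   q7 
   q4     q7   q5 
   q5     q5   q5 
 * q6     q8   q9 
 * q7     q9   q5 
   q8     q0  q10 
   q9    q10   q5 
   q10    q2   q5 
(> = start, * = accepting)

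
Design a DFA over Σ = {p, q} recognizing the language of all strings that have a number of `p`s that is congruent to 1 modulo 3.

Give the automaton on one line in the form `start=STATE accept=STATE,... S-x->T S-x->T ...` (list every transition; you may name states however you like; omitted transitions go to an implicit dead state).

start=A accept=B A-p->B A-q->A B-p->C B-q->B C-p->A C-q->C

The only thing that matters is how many `p`s have appeared, reduced mod 3. Use one state per residue: A for 0, …, C for 2. Reading `p` moves to the next residue; anything else stays put. B is accepting.
A 3-state machine:
       p  q 
>  A   B  A 
 * B   C  B 
   C   A  C 
(> = start, * = accepting)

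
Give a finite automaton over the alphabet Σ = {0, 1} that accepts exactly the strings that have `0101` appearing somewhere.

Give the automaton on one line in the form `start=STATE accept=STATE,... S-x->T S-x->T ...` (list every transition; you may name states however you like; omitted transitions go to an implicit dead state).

States A..D record the length of the longest prefix of `0101` that matches the current input suffix. Reaching E means `0101` has been seen, and we stay there forever. Accept from E.
A 5-state machine:
       0  1 
>  A   B  A 
   B   B  C 
   C   D  A 
   D   B  E 
 * E   E  E 
(> = start, * = accepting)

start=A accept=E A-0->B A-1->A B-0->B B-1->C C-0->D C-1->A D-0->B D-1->E E-0->E E-1->E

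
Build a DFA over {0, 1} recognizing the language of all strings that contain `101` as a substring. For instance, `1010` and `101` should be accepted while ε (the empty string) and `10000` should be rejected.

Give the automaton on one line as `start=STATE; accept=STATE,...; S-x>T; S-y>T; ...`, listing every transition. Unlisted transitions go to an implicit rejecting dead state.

States S0..S2 record the length of the longest prefix of `101` that matches the current input suffix. Reaching S3 means `101` has been seen, and we stay there forever. Accept from S3.
4 states suffice.
        0   1  
>  S0   S0  S1 
   S1   S2  S1 
   S2   S0  S3 
 * S3   S3  S3 
(> = start, * = accepting)

start=S0; accept=S3; S0-0>S0; S0-1>S1; S1-0>S2; S1-1>S1; S2-0>S0; S2-1>S3; S3-0>S3; S3-1>S3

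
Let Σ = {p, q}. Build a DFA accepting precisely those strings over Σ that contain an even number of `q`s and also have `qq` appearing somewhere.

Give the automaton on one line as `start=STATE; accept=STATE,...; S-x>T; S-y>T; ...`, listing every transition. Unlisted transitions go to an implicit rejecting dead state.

start=S0; accept=S3; S0-p>S0; S0-q>S1; S1-p>S2; S1-q>S3; S2-p>S2; S2-q>S4; S3-p>S3; S3-q>S5; S4-p>S0; S4-q>S5; S5-p>S5; S5-q>S3

Build one automaton per condition and run them in lockstep. One (2 states) tracks the count of `q`s modulo 2; the other (3 states) tracks whether and how much of `qq` has been seen. Each combined state is a pair, one component from each; accept when both components accept.
        p   q  
>  S0   S0  S1 
   S1   S2  S3 
   S2   S2  S4 
 * S3   S3  S5 
   S4   S0  S5 
   S5   S5  S3 
(> = start, * = accepting)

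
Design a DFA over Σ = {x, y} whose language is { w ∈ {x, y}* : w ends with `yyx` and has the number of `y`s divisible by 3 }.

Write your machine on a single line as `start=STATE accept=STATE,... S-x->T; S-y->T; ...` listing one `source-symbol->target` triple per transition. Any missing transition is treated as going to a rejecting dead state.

Build one automaton per condition and run them in lockstep. The first has 4 states tracking how much of the suffix `yyx` has currently been matched; the second has 3 states tracking the count of `y`s modulo 3. A product state is a pair (one from each), accepting exactly when both do.
          x    y  
>  q0     q0   q1 
   q1     q2   q3 
   q2     q2   q4 
   q3     q5   q6 
   q4     q7   q6 
   q5     q7   q8 
   q6     q9  q10 
   q7     q7   q8 
   q8     q0  q10 
 * q9     q0   q1 
   q10   q11   q3 
   q11    q2   q4 
(> = start, * = accepting)

start=q0; accept=q9; q0-x->q0; q0-y->q1; q1-x->q2; q1-y->q3; q2-x->q2; q2-y->q4; q3-x->q5; q3-y->q6; q4-x->q7; q4-y->q6; q5-x->q7; q5-y->q8; q6-x->q9; q6-y->q10; q7-x->q7; q7-y->q8; q8-x->q0; q8-y->q10; q9-x->q0; q9-y->q1; q10-x->q11; q10-y->q3; q11-x->q2; q11-y->q4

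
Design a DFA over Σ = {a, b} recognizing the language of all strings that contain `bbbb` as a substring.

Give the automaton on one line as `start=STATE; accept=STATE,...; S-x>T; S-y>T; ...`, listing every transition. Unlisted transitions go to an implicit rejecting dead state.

States s0..s3 record the length of the longest prefix of `bbbb` that matches the current input suffix. Reaching s4 means `bbbb` has been seen, and we stay there forever. Accept from s4.
        a   b  
>  s0   s0  s1 
   s1   s0  s2 
   s2   s0  s3 
   s3   s0  s4 
 * s4   s4  s4 
(> = start, * = accepting)

start=s0; accept=s4; s0-a>s0; s0-b>s1; s1-a>s0; s1-b>s2; s2-a>s0; s2-b>s3; s3-a>s0; s3-b>s4; s4-a>s4; s4-b>s4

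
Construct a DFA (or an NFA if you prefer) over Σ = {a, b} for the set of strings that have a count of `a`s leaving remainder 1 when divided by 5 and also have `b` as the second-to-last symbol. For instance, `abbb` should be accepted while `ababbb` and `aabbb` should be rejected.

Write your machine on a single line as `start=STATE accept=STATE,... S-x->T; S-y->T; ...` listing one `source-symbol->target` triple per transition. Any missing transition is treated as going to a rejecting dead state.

Run two small machines in parallel and take their product. One (5 states) tracks the count of `a`s modulo 5; the other (7 states) tracks the last 2 symbols read. Each combined state is a pair, one component from each; accept when both components accept. After merging equivalent states the machine shrinks.
        a   b  
>  S0   S1  S2 
   S1   S3  S4 
   S2   S5  S2 
   S3   S6  S3 
   S4   S3  S7 
 * S5   S3  S4 
   S6   S8  S6 
 * S7   S3  S7 
   S8   S0  S8 
(> = start, * = accepting)

start=S0; accept=S5,S7; S0-a->S1; S0-b->S2; S1-a->S3; S1-b->S4; S2-a->S5; S2-b->S2; S3-a->S6; S3-b->S3; S4-a->S3; S4-b->S7; S5-a->S3; S5-b->S4; S6-a->S8; S6-b->S6; S7-a->S3; S7-b->S7; S8-a->S0; S8-b->S8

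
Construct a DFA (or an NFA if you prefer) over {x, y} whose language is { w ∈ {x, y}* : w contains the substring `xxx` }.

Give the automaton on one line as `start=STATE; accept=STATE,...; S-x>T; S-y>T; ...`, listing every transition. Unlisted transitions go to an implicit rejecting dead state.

start=q0; accept=q3; q0-x>q1; q0-y>q0; q1-x>q2; q1-y>q0; q2-x>q3; q2-y>q0; q3-x>q3; q3-y>q3

States q0..q2 record the length of the longest prefix of `xxx` that matches the current input suffix. Reaching q3 means `xxx` has been seen, and we stay there forever. Accept from q3.
A 4-state machine:
        x   y  
>  q0   q1  q0 
   q1   q2  q0 
   q2   q3  q0 
 * q3   q3  q3 
(> = start, * = accepting)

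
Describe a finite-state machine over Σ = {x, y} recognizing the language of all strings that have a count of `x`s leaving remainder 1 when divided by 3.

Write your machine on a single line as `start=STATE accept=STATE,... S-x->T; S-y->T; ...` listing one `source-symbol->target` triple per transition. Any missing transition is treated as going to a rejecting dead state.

start=S0; accept=S1; S0-x->S1; S0-y->S0; S1-x->S2; S1-y->S1; S2-x->S0; S2-y->S2

Keep the running count of `x`s modulo 3: each `x` advances along the cycle S0 → S1 → S2 → S0 while other symbols loop. Accept at S1.
3 states suffice.
        x   y  
>  S0   S1  S0 
 * S1   S2  S1 
   S2   S0  S2 
(> = start, * = accepting)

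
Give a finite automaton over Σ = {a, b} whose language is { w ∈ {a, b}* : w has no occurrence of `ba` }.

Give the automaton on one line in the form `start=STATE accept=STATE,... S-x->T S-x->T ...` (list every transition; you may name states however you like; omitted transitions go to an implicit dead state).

start=s0 accept=s0,s1 s0-a->s0 s0-b->s1 s1-a->s2 s1-b->s1 s2-a->s2 s2-b->s2

This is the complement of 'contains `ba`'. Use the same substring-matching states — s0 through s2 holding how much of `ba` has just been matched — but flip the accepting set: everything except the trap s2 accepts.
With 3 states:
        a   b  
>* s0   s0  s1 
 * s1   s2  s1 
   s2   s2  s2 
(> = start, * = accepting)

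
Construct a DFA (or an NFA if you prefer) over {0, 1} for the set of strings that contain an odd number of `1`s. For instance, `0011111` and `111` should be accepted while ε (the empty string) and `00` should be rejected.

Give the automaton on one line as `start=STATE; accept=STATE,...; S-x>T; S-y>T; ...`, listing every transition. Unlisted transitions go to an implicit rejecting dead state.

The only thing that matters is how many `1`s have appeared, reduced mod 2. Use one state per residue: q0 for 0, …, q1 for 1. Reading `1` moves to the next residue; anything else stays put. q1 is accepting.
A 2-state machine:
        0   1  
>  q0   q0  q1 
 * q1   q1  q0 
(> = start, * = accepting)

start=q0; accept=q1; q0-0>q0; q0-1>q1; q1-0>q1; q1-1>q0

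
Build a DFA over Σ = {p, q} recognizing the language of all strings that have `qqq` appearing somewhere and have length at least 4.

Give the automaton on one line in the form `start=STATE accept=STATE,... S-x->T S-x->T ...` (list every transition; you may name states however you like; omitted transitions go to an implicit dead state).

start=S0 accept=S7 S0-p->S1 S0-q->S2 S1-p->S1 S1-q->S3 S2-p->S1 S2-q->S4 S3-p->S1 S3-q->S5 S4-p->S1 S4-q->S6 S5-p->S1 S5-q->S7 S6-p->S7 S6-q->S7 S7-p->S7 S7-q->S7

Run two small machines in parallel and take their product. One (4 states) tracks whether and how much of `qqq` has been seen; the other (6 states) tracks the input length, saturating at 5. Each combined state is a pair, one component from each; accept when both components accept. After merging equivalent states the machine shrinks.
8 states suffice.
        p   q  
>  S0   S1  S2 
   S1   S1  S3 
   S2   S1  S4 
   S3   S1  S5 
   S4   S1  S6 
   S5   S1  S7 
   S6   S7  S7 
 * S7   S7  S7 
(> = start, * = accepting)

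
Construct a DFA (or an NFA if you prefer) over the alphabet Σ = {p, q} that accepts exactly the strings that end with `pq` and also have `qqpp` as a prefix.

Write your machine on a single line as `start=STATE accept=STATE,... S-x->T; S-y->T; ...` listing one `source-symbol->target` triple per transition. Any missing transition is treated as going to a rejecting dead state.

Run two small machines in parallel and take their product. The first has 3 states tracking how much of the suffix `pq` has currently been matched; the second has 6 states tracking whether the input so far still matches the prefix `qqpp`. A product state is a pair (one from each), accepting exactly when both do.
10 states suffice.
        p   q  
>  S0   S1  S2 
   S1   S1  S3 
   S2   S1  S4 
   S3   S1  S5 
   S4   S6  S5 
   S5   S1  S5 
   S6   S7  S3 
   S7   S7  S8 
 * S8   S7  S9 
   S9   S7  S9 
(> = start, * = accepting)

start=S0; accept=S8; S0-p->S1; S0-q->S2; S1-p->S1; S1-q->S3; S2-p->S1; S2-q->S4; S3-p->S1; S3-q->S5; S4-p->S6; S4-q->S5; S5-p->S1; S5-q->S5; S6-p->S7; S6-q->S3; S7-p->S7; S7-q->S8; S8-p->S7; S8-q->S9; S9-p->S7; S9-q->S9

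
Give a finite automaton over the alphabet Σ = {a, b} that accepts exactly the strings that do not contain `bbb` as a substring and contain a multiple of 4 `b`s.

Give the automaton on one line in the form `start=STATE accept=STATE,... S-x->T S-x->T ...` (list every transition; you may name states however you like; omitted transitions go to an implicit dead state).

start=q0 accept=q0,q11,q13 q0-a->q0 q0-b->q1 q1-a->q2 q1-b->q3 q2-a->q2 q2-b->q4 q3-a->q5 q3-b->q6 q4-a->q5 q4-b->q7 q5-a->q5 q5-b->q8 q6-a->q6 q6-b->q9 q7-a->q10 q7-b->q9 q8-a->q10 q8-b->q11 q9-a->q9 q9-b->q12 q10-a->q10 q10-b->q13 q11-a->q0 q11-b->q12 q12-a->q12 q12-b->q14 q13-a->q0 q13-b->q15 q14-a->q14 q14-b->q6 q15-a->q2 q15-b->q14

Handle the two conditions separately and then intersect. The first has 4 states tracking partial matches of the forbidden pattern `bbb`; the second has 4 states tracking the count of `b`s modulo 4. A product state is a pair (one from each), accepting exactly when both do.
16 states suffice.
          a    b  
>* q0     q0   q1 
   q1     q2   q3 
   q2     q2   q4 
   q3     q5   q6 
   q4     q5   q7 
   q5     q5   q8 
   q6     q6   q9 
   q7    q10   q9 
   q8    q10  q11 
   q9     q9  q12 
   q10   q10  q13 
 * q11    q0  q12 
   q12   q12  q14 
 * q13    q0  q15 
   q14   q14   q6 
   q15    q2  q14 
(> = start, * = accepting)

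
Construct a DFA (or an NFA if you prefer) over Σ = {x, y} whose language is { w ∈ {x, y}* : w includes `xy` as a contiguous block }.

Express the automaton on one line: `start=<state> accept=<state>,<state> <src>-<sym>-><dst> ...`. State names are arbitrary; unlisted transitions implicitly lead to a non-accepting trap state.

start=q0 accept=q2 q0-x->q1 q0-y->q0 q1-x->q1 q1-y->q2 q2-x->q2 q2-y->q2

Track how much of `xy` has been matched so far: state q0 is no progress, q2 is the absorbing accept state reached once `xy` has occurred. Intermediate states record partial matches; on a mismatch, fall back to the longest reusable overlap.
        x   y  
>  q0   q1  q0 
   q1   q1  q2 
 * q2   q2  q2 
(> = start, * = accepting)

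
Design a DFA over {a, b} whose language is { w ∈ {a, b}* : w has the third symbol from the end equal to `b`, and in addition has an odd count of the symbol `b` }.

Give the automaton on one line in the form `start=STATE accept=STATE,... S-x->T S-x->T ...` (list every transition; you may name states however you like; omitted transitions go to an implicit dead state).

start=q0 accept=q4,q7,q10,q11 q0-a->q0 q0-b->q1 q1-a->q2 q1-b->q3 q2-a->q4 q2-b->q5 q3-a->q6 q3-b->q7 q4-a->q8 q4-b->q5 q5-a->q6 q5-b->q9 q6-a->q0 q6-b->q10 q7-a->q11 q7-b->q3 q8-a->q8 q8-b->q5 q9-a->q11 q9-b->q3 q10-a->q2 q10-b->q3 q11-a->q4 q11-b->q5

Handle the two conditions separately and then intersect. One (15 states) tracks the last 3 symbols read; the other (2 states) tracks the count of `b`s modulo 2. Each combined state is a pair, one component from each; accept when both components accept. Minimizing collapses redundant product states.
12 states suffice.
          a    b  
>  q0     q0   q1 
   q1     q2   q3 
   q2     q4   q5 
   q3     q6   q7 
 * q4     q8   q5 
   q5     q6   q9 
   q6     q0  q10 
 * q7    q11   q3 
   q8     q8   q5 
   q9    q11   q3 
 * q10    q2   q3 
 * q11    q4   q5 
(> = start, * = accepting)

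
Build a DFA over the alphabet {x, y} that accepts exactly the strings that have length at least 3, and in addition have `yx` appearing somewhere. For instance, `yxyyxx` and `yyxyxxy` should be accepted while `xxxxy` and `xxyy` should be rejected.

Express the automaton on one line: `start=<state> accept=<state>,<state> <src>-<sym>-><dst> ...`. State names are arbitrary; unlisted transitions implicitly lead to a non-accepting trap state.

start=A accept=F A-x->B A-y->C B-x->B B-y->D C-x->E C-y->D D-x->F D-y->D E-x->F E-y->F F-x->F F-y->F

Run two small machines in parallel and take their product. One (5 states) tracks the input length, saturating at 4; the other (3 states) tracks whether and how much of `yx` has been seen. Each combined state is a pair, one component from each; accept when both components accept. Minimizing collapses redundant product states.
6 states suffice.
       x  y 
>  A   B  C 
   B   B  D 
   C   E  D 
   D   F  D 
   E   F  F 
 * F   F  F 
(> = start, * = accepting)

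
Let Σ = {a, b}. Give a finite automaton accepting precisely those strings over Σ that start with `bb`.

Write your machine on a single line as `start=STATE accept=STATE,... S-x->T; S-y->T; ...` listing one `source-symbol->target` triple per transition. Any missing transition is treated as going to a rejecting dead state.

start=s0; accept=s2; s0-a->s3; s0-b->s1; s1-a->s3; s1-b->s2; s2-a->s2; s2-b->s2; s3-a->s3; s3-b->s3

Check the first 2 symbols one by one: s0 through s1 record how many have matched `bb` so far; any wrong symbol goes to the dead state s3. After all 2 match we enter the accepting sink s2.
With 4 states:
        a   b  
>  s0   s3  s1 
   s1   s3  s2 
 * s2   s2  s2 
   s3   s3  s3 
(> = start, * = accepting)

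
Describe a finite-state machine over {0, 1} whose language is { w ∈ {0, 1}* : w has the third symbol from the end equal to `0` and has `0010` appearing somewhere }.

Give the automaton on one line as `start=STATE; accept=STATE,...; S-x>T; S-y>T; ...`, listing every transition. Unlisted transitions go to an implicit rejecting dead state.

start=S0; accept=S4,S7,S8,S9; S0-0>S1; S0-1>S0; S1-0>S2; S1-1>S0; S2-0>S2; S2-1>S3; S3-0>S4; S3-1>S0; S4-0>S5; S4-1>S6; S5-0>S7; S5-1>S8; S6-0>S4; S6-1>S9; S7-0>S7; S7-1>S8; S8-0>S4; S8-1>S9; S9-0>S10; S9-1>S11; S10-0>S5; S10-1>S6; S11-0>S10; S11-1>S11

Handle the two conditions separately and then intersect. The first has 15 states tracking the last 3 symbols read; the second has 5 states tracking whether and how much of `0010` has been seen. A product state is a pair (one from each), accepting exactly when both do. Equivalent product states are then merged.
12 states suffice.
          0    1  
>  S0     S1   S0 
   S1     S2   S0 
   S2     S2   S3 
   S3     S4   S0 
 * S4     S5   S6 
   S5     S7   S8 
   S6     S4   S9 
 * S7     S7   S8 
 * S8     S4   S9 
 * S9    S10  S11 
   S10    S5   S6 
   S11   S10  S11 
(> = start, * = accepting)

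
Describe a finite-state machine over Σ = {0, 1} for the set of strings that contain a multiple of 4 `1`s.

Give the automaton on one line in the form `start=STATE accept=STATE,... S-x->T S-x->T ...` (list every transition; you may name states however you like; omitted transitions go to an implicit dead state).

Keep the running count of `1`s modulo 4: each `1` advances along the cycle q0 → q1 → q2 → q3 → q0 while other symbols loop. Accept at q0.
4 states suffice.
        0   1  
>* q0   q0  q1 
   q1   q1  q2 
   q2   q2  q3 
   q3   q3  q0 
(> = start, * = accepting)

start=q0 accept=q0 q0-0->q0 q0-1->q1 q1-0->q1 q1-1->q2 q2-0->q2 q2-1->q3 q3-0->q3 q3-1->q0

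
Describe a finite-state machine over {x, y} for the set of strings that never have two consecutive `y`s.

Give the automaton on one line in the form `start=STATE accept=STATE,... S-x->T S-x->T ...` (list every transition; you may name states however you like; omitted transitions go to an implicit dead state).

start=q0 accept=q0,q1 q0-x->q0 q0-y->q1 q1-x->q0 q1-y->q2 q2-x->q2 q2-y->q2

Track partial matches of the forbidden pattern `yy`. State q2 is a dead state reached once `yy` has occurred; every other state accepts. q0 means no part of `yy` is currently matched.
A 3-state machine:
        x   y  
>* q0   q0  q1 
 * q1   q0  q2 
   q2   q2  q2 
(> = start, * = accepting)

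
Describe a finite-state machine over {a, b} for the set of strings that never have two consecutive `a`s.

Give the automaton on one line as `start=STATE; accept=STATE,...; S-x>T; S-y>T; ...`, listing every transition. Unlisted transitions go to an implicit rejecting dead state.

start=q0; accept=q0,q1; q0-a>q1; q0-b>q0; q1-a>q2; q1-b>q0; q2-a>q2; q2-b>q2

Track partial matches of the forbidden pattern `aa`. State q2 is a dead state reached once `aa` has occurred; every other state accepts. q0 means no part of `aa` is currently matched.
With 3 states:
        a   b  
>* q0   q1  q0 
 * q1   q2  q0 
   q2   q2  q2 
(> = start, * = accepting)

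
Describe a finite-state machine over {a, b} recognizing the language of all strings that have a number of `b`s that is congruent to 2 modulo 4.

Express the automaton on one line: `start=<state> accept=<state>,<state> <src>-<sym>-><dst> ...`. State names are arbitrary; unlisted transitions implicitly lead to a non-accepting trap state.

start=q0 accept=q2 q0-a->q0 q0-b->q1 q1-a->q1 q1-b->q2 q2-a->q2 q2-b->q3 q3-a->q3 q3-b->q0

The only thing that matters is how many `b`s have appeared, reduced mod 4. Use one state per residue: q0 for 0, …, q3 for 3. Reading `b` moves to the next residue; anything else stays put. q2 is accepting.
4 states suffice.
        a   b  
>  q0   q0  q1 
   q1   q1  q2 
 * q2   q2  q3 
   q3   q3  q0 
(> = start, * = accepting)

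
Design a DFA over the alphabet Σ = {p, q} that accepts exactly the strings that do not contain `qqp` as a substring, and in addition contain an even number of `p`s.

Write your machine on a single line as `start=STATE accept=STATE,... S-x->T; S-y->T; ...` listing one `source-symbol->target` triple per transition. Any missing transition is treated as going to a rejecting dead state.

start=s0; accept=s0,s2,s4; s0-p->s1; s0-q->s2; s1-p->s0; s1-q->s3; s2-p->s1; s2-q->s4; s3-p->s0; s3-q->s5; s4-p->s6; s4-q->s4; s5-p->s7; s5-q->s5; s6-p->s7; s6-q->s6; s7-p->s6; s7-q->s7

Build one automaton per condition and run them in lockstep. One (4 states) tracks partial matches of the forbidden pattern `qqp`; the other (2 states) tracks the count of `p`s modulo 2. Each combined state is a pair, one component from each; accept when both components accept.
An 8-state machine:
        p   q  
>* s0   s1  s2 
   s1   s0  s3 
 * s2   s1  s4 
   s3   s0  s5 
 * s4   s6  s4 
   s5   s7  s5 
   s6   s7  s6 
   s7   s6  s7 
(> = start, * = accepting)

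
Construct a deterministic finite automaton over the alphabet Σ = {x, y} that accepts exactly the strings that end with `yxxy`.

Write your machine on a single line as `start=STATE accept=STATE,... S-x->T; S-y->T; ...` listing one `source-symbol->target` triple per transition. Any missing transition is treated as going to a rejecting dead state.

start=A; accept=E; A-x->A; A-y->B; B-x->C; B-y->B; C-x->D; C-y->B; D-x->A; D-y->E; E-x->C; E-y->B

Let each state record the length of the longest suffix of the input read so far that is also a prefix of `yxxy`. B means the last symbol is `y`; C means the last 2 symbols are `yx`; D means the last 3 symbols are `yxx`; E means the last 4 symbols are `yxxy`. Accept only at E, where the string currently ends in `yxxy`.
5 states suffice.
       x  y 
>  A   A  B 
   B   C  B 
   C   D  B 
   D   A  E 
 * E   C  B 
(> = start, * = accepting)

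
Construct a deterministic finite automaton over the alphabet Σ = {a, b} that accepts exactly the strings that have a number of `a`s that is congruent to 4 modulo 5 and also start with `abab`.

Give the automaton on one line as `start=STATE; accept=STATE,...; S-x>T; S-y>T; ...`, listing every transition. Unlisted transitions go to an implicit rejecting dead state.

start=q0; accept=q7; q0-a>q1; q0-b>q2; q1-a>q2; q1-b>q3; q2-a>q2; q2-b>q2; q3-a>q4; q3-b>q2; q4-a>q2; q4-b>q5; q5-a>q6; q5-b>q5; q6-a>q7; q6-b>q6; q7-a>q8; q7-b>q7; q8-a>q9; q8-b>q8; q9-a>q5; q9-b>q9

Handle the two conditions separately and then intersect. The first has 5 states tracking the count of `a`s modulo 5; the second has 6 states tracking whether the input so far still matches the prefix `abab`. A product state is a pair (one from each), accepting exactly when both do. Equivalent product states are then merged.
10 states suffice.
        a   b  
>  q0   q1  q2 
   q1   q2  q3 
   q2   q2  q2 
   q3   q4  q2 
   q4   q2  q5 
   q5   q6  q5 
   q6   q7  q6 
 * q7   q8  q7 
   q8   q9  q8 
   q9   q5  q9 
(> = start, * = accepting)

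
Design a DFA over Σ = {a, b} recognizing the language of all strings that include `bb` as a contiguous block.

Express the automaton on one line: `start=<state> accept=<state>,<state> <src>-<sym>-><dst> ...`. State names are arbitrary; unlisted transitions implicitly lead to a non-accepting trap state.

start=q0 accept=q2 q0-a->q0 q0-b->q1 q1-a->q0 q1-b->q2 q2-a->q2 q2-b->q2

States q0..q1 record the length of the longest prefix of `bb` that matches the current input suffix. Reaching q2 means `bb` has been seen, and we stay there forever. Accept from q2.
With 3 states:
        a   b  
>  q0   q0  q1 
   q1   q0  q2 
 * q2   q2  q2 
(> = start, * = accepting)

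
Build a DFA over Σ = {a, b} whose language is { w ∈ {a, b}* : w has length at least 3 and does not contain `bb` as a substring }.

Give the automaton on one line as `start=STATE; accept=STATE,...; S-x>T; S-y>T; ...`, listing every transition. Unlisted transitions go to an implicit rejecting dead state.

Handle the two conditions separately and then intersect. The first has 5 states tracking the input length, saturating at 4; the second has 3 states tracking partial matches of the forbidden pattern `bb`. A product state is a pair (one from each), accepting exactly when both do. Minimizing collapses redundant product states.
With 8 states:
        a   b  
>  S0   S1  S2 
   S1   S3  S4 
   S2   S3  S5 
   S3   S6  S7 
   S4   S6  S5 
   S5   S5  S5 
 * S6   S6  S7 
 * S7   S6  S5 
(> = start, * = accepting)

start=S0; accept=S6,S7; S0-a>S1; S0-b>S2; S1-a>S3; S1-b>S4; S2-a>S3; S2-b>S5; S3-a>S6; S3-b>S7; S4-a>S6; S4-b>S5; S5-a>S5; S5-b>S5; S6-a>S6; S6-b>S7; S7-a>S6; S7-b>S5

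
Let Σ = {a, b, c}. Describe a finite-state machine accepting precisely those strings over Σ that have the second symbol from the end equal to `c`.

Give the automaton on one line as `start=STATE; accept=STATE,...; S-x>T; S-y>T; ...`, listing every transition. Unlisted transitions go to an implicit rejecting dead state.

start=q0; accept=q10,q11,q12; q0-a>q1; q0-b>q2; q0-c>q3; q1-a>q4; q1-b>q5; q1-c>q6; q2-a>q7; q2-b>q8; q2-c>q9; q3-a>q10; q3-b>q11; q3-c>q12; q4-a>q4; q4-b>q5; q4-c>q6; q5-a>q7; q5-b>q8; q5-c>q9; q6-a>q10; q6-b>q11; q6-c>q12; q7-a>q4; q7-b>q5; q7-c>q6; q8-a>q7; q8-b>q8; q8-c>q9; q9-a>q10; q9-b>q11; q9-c>q12; q10-a>q4; q10-b>q5; q10-c>q6; q11-a>q7; q11-b>q8; q11-c>q9; q12-a>q10; q12-b>q11; q12-c>q12

A DFA must remember the last 2 symbols (since which symbol is second-to-last isn't known until the input ends). Use one state per possible window of the last ≤2 symbols; accept from those whose window starts with `c`.
          a    b    c  
>  q0     q1   q2   q3 
   q1     q4   q5   q6 
   q2     q7   q8   q9 
   q3    q10  q11  q12 
   q4     q4   q5   q6 
   q5     q7   q8   q9 
   q6    q10  q11  q12 
   q7     q4   q5   q6 
   q8     q7   q8   q9 
   q9    q10  q11  q12 
 * q10    q4   q5   q6 
 * q11    q7   q8   q9 
 * q12   q10  q11  q12 
(> = start, * = accepting)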